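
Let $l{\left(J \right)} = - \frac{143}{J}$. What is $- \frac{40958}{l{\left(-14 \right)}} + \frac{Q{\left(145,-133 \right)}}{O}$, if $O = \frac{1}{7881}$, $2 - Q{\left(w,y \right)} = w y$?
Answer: $\frac{21735547709}{143} \approx 1.52 \cdot 10^{8}$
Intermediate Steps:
$Q{\left(w,y \right)} = 2 - w y$
$O = \frac{1}{7881} \approx 0.00012689$
$- \frac{40958}{l{\left(-14 \right)}} + \frac{Q{\left(145,-133 \right)}}{O} = - \frac{40958}{\left(-143\right) \frac{1}{-14}} + \left(2 - 145 \left(-133\right)\right) \frac{1}{\frac{1}{7881}} = - \frac{40958}{\left(-143\right) \left(- \frac{1}{14}\right)} + \left(2 + 19285\right) 7881 = - \frac{40958}{\frac{143}{14}} + 19287 \cdot 7881 = \left(-40958\right) \frac{14}{143} + 152000847 = - \frac{573412}{143} + 152000847 = \frac{21735547709}{143}$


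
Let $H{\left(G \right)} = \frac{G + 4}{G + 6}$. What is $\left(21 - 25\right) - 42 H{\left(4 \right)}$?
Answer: $- \frac{188}{5} \approx -37.6$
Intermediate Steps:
$H{\left(G \right)} = \frac{4 + G}{6 + G}$
$\left(21 - 25\right) - 42 H{\left(4 \right)} = \left(21 - 25\right) - 42 \frac{4 + 4}{6 + 4} = -4 - 42 \cdot \frac{1}{10} \cdot 8 = -4 - \frac{168}{5} = - \frac{188}{5}$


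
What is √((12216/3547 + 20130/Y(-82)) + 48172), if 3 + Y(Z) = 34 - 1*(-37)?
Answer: √704963177127490/120598 ≈ 220.16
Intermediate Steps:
Y(Z) = 68 (Y(Z) = -3 + (34 - 1*(-37)) = -3 + (34 + 37) = -3 + 71 = 68)
√((12216/3547 + 20130/Y(-82)) + 48172) = √((12216/3547 + 20130/68) + 48172) = √((12216*(1/3547) + 20130*(1/68)) + 48172) = √((12216/3547 + 10065/34) + 48172) = √(36115899/120598 + 48172) = √(5845562755/120598) = √704963177127490/120598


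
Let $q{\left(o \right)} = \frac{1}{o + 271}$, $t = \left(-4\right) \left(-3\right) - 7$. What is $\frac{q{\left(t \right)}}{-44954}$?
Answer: $- \frac{1}{12407304} \approx -8.0598 \cdot 10^{-8}$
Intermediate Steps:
$t = 5$ ($t = 12 - 7 = 5$)
$q{\left(o \right)} = \frac{1}{271 + o}$
$\frac{q{\left(t \right)}}{-44954} = \frac{1}{\left(271 + 5\right) \left(-44954\right)} = \frac{1}{276} \left(- \frac{1}{44954}\right) = - \frac{1}{12407304}$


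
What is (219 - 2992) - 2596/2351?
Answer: -6521919/2351 ≈ -2774.1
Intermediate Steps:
(219 - 2992) - 2596/2351 = -2773 - 2596*1/2351 = -2773 - 2596/2351 = -6521919/2351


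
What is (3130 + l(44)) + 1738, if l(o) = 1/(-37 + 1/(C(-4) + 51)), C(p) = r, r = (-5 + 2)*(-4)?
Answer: 11342377/2330 ≈ 4868.0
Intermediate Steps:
r = 12 (r = -3*(-4) = 12)
C(p) = 12
l(o) = -63/2330 (l(o) = 1/(-37 + 1/(12 + 51)) = 1/(-37 + 1/63) = 1/(-2330/63) = -63/2330)
(3130 + l(44)) + 1738 = (3130 - 63/2330) + 1738 = 7292837/2330 + 1738 = 11342377/2330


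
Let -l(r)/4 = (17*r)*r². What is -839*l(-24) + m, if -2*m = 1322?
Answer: -788687509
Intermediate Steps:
m = -661 (m = -½*1322 = -661)
l(r) = -68*r³ (l(r) = -4*17*r*r² = -68*r³)
-839*l(-24) + m = -(-57052)*(-24)³ - 661 = -(-57052)*(-13824) - 661 = -839*940032 - 661 = -788686848 - 661 = -788687509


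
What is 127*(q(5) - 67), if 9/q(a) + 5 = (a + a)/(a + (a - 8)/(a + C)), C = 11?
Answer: -222504/25 ≈ -8900.2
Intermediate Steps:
q(a) = 9/(-5 + 2*a/(a + (-8 + a)/(11 + a))) (q(a) = 9/(-5 + (a + a)/(a + (a - 8)/(a + 11))) = 9/(-5 + (2*a)/(a + (-8 + a)/(11 + a))) = 9/(-5 + 2*a/(a + (-8 + a)/(11 + a))))
127*(q(5) - 67) = 127*(9*(8 - 1*5² - 12*5)/(-40 + 3*5² + 38*5) - 67) = 127*(9*(8 - 1*25 - 60)/(-40 + 3*25 + 190) - 67) = 127*(9*(8 - 25 - 60)/(-40 + 75 + 190) - 67) = 127*(9*(-77)/225 - 67) = 127*(9*(1/225)*(-77) - 67) = 127*(-77/25 - 67) = 127*(-1752/25) = -222504/25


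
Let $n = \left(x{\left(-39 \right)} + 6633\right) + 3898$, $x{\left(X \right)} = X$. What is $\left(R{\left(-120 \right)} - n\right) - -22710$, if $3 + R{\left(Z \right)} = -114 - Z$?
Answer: $12221$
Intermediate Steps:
$R{\left(Z \right)} = -117 - Z$ ($R{\left(Z \right)} = -3 - \left(114 + Z\right) = -117 - Z$)
$n = 10492$ ($n = \left(-39 + 6633\right) + 3898 = 6594 + 3898 = 10492$)
$\left(R{\left(-120 \right)} - n\right) - -22710 = \left(\left(-117 - -120\right) - 10492\right) - -22710 = \left(\left(-117 + 120\right) - 10492\right) + 22710 = \left(3 - 10492\right) + 22710 = -10489 + 22710 = 12221$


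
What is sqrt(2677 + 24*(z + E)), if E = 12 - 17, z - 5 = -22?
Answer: sqrt(2149) ≈ 46.357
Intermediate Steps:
z = -17 (z = 5 - 22 = -17)
E = -5
sqrt(2677 + 24*(z + E)) = sqrt(2677 + 24*(-17 - 5)) = sqrt(2677 + 24*(-22)) = sqrt(2677 - 528) = sqrt(2149)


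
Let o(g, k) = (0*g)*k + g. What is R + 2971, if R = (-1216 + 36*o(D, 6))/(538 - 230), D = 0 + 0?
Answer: 228463/77 ≈ 2967.1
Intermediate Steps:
D = 0
o(g, k) = g (o(g, k) = 0*k + g = 0 + g = g)
R = -304/77 (R = (-1216 + 36*0)/(538 - 230) = (-1216 + 0)/308 = -1216*1/308 = -304/77 ≈ -3.9481)
R + 2971 = -304/77 + 2971 = 228463/77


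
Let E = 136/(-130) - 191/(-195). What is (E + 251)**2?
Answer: 14167696/225 ≈ 62968.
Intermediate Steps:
E = -1/15 (E = 136*(-1/130) - 191*(-1/195) = -68/65 + 191/195 = -1/15 ≈ -0.066667)
(E + 251)**2 = (-1/15 + 251)**2 = (3764/15)**2 = 14167696/225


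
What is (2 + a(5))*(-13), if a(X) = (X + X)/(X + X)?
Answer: -39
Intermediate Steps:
a(X) = 1 (a(X) = (2*X)/((2*X)) = (2*X)*(1/(2*X)) = 1)
(2 + a(5))*(-13) = (2 + 1)*(-13) = 3*(-13) = -39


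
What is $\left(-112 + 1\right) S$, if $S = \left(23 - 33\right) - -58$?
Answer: $-5328$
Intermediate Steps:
$S = 48$ ($S = \left(23 - 33\right) + 58 = -10 + 58 = 48$)
$\left(-112 + 1\right) S = \left(-112 + 1\right) 48 = \left(-111\right) 48 = -5328$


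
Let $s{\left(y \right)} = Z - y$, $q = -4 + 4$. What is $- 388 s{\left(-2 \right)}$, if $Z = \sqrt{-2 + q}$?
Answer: $-776 - 388 i \sqrt{2} \approx -776.0 - 548.71 i$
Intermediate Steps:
$q = 0$
$Z = i \sqrt{2}$ ($Z = \sqrt{-2 + 0} = \sqrt{-2} = i \sqrt{2} \approx 1.4142 i$)
$s{\left(y \right)} = - y + i \sqrt{2}$ ($s{\left(y \right)} = i \sqrt{2} - y = - y + i \sqrt{2}$)
$- 388 s{\left(-2 \right)} = - 388 \left(\left(-1\right) \left(-2\right) + i \sqrt{2}\right) = - 388 \left(2 + i \sqrt{2}\right) = -776 - 388 i \sqrt{2}$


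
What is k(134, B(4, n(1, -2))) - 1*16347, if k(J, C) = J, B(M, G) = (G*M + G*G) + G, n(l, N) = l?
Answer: -16213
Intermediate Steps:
B(M, G) = G + G² + G*M (B(M, G) = (G*M + G²) + G = (G² + G*M) + G = G + G² + G*M)
k(134, B(4, n(1, -2))) - 1*16347 = 134 - 1*16347 = 134 - 16347 = -16213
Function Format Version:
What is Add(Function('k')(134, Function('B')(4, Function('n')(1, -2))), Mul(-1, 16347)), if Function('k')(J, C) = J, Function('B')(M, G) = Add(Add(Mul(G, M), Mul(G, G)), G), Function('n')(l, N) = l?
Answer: -16213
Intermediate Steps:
Function('B')(M, G) = Add(G, Pow(G, 2), Mul(G, M)) (Function('B')(M, G) = Add(Add(Mul(G, M), Pow(G, 2)), G) = Add(Add(Pow(G, 2), Mul(G, M)), G) = Add(G, Pow(G, 2), Mul(G, M)))
Add(Function('k')(134, Function('B')(4, Function('n')(1, -2))), Mul(-1, 16347)) = Add(134, Mul(-1, 16347)) = Add(134, -16347) = -16213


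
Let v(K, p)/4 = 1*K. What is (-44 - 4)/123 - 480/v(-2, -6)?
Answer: 2444/41 ≈ 59.610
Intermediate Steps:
v(K, p) = 4*K (v(K, p) = 4*(1*K) = 4*K)
(-44 - 4)/123 - 480/v(-2, -6) = (-44 - 4)/123 - 480/(4*(-2)) = -48*1/123 - 480/(-8) = -16/41 - 480*(-1)/8 = -16/41 - 30*(-2) = -16/41 + 60 = 2444/41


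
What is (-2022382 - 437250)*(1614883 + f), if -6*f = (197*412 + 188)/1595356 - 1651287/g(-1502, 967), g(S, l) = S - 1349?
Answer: -1935545050833912549208/487324281 ≈ -3.9718e+12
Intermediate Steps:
g(S, l) = -1349 + S
f = -658655639431/6822539934 (f = -((197*412 + 188)/1595356 - 1651287/(-1349 - 1502))/6 = -((81164 + 188)*(1/1595356) - 1651287/(-2851))/6 = -(81352*(1/1595356) - 1651287*(-1/2851))/6 = -(20338/398839 + 1651287/2851)/6 = -⅙*658655639431/1137089989 = -658655639431/6822539934 ≈ -96.541)
(-2022382 - 437250)*(1614883 + f) = (-2022382 - 437250)*(1614883 - 658655639431/6822539934) = -2459632*11016945100598291/6822539934 = -1935545050833912549208/487324281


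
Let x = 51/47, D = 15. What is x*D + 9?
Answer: 1188/47 ≈ 25.277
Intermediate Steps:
x = 51/47 (x = 51*(1/47) = 51/47 ≈ 1.0851)
x*D + 9 = (51/47)*15 + 9 = 765/47 + 9 = 1188/47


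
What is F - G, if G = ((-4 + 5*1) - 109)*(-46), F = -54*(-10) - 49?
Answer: -4477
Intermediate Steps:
F = 491 (F = 540 - 49 = 491)
G = 4968 (G = ((-4 + 5) - 109)*(-46) = (1 - 109)*(-46) = -108*(-46) = 4968)
F - G = 491 - 1*4968 = 491 - 4968 = -4477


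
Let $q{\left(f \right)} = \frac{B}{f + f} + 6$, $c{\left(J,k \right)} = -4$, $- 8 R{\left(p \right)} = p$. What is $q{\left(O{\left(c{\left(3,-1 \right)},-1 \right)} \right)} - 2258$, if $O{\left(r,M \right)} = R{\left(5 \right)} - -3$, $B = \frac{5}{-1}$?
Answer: $- \frac{42808}{19} \approx -2253.1$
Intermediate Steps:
$B = -5$ ($B = 5 \left(-1\right) = -5$)
$R{\left(p \right)} = - \frac{p}{8}$
$O{\left(r,M \right)} = \frac{19}{8}$ ($O{\left(r,M \right)} = \left(- \frac{1}{8}\right) 5 - -3 = - \frac{5}{8} + 3 = \frac{19}{8}$)
$q{\left(f \right)} = 6 - \frac{5}{2 f}$ ($q{\left(f \right)} = - \frac{5}{f + f} + 6 = - \frac{5}{2 f} + 6 = 6 - \frac{5}{2 f}$)
$q{\left(O{\left(c{\left(3,-1 \right)},-1 \right)} \right)} - 2258 = \left(6 - \frac{5}{2 \cdot \frac{19}{8}}\right) - 2258 = \left(6 - \frac{20}{19}\right) - 2258 = \frac{94}{19} - 2258 = - \frac{42808}{19}$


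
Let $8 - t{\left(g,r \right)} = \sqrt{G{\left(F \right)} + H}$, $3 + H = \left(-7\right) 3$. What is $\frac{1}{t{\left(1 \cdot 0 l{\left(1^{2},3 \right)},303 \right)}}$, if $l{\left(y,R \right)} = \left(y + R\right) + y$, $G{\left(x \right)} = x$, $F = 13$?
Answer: $\frac{8}{75} + \frac{i \sqrt{11}}{75} \approx 0.10667 + 0.044222 i$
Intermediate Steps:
$l{\left(y,R \right)} = R + 2 y$ ($l{\left(y,R \right)} = \left(R + y\right) + y = R + 2 y$)
$H = -24$ ($H = -3 - 21 = -24$)
$t{\left(g,r \right)} = 8 - i \sqrt{11}$ ($t{\left(g,r \right)} = 8 - \sqrt{13 - 24} = 8 - \sqrt{-11} = 8 - i \sqrt{11}$)
$\frac{1}{t{\left(1 \cdot 0 l{\left(1^{2},3 \right)},303 \right)}} = \frac{1}{8 - i \sqrt{11}}$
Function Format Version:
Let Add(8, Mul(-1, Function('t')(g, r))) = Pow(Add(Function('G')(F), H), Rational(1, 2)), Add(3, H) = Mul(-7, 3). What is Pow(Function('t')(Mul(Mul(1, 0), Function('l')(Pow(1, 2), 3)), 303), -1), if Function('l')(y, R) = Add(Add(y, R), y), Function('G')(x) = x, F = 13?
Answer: Add(Rational(8, 75), Mul(Rational(1, 75), I, Pow(11, Rational(1, 2)))) ≈ Add(0.10667, Mul(0.044222, I))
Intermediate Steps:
Function('l')(y, R) = Add(R, Mul(2, y)) (Function('l')(y, R) = Add(Add(R, y), y) = Add(R, Mul(2, y)))
H = -24 (H = Add(-3, Mul(-7, 3)) = Add(-3, -21) = -24)
Function('t')(g, r) = Add(8, Mul(-1, I, Pow(11, Rational(1, 2)))) (Function('t')(g, r) = Add(8, Mul(-1, Pow(Add(13, -24), Rational(1, 2)))) = Add(8, Mul(-1, Pow(-11, Rational(1, 2)))) = Add(8, Mul(-1, Mul(I, Pow(11, Rational(1, 2))))) = Add(8, Mul(-1, I, Pow(11, Rational(1, 2)))))
Pow(Function('t')(Mul(Mul(1, 0), Function('l')(Pow(1, 2), 3)), 303), -1) = Pow(Add(8, Mul(-1, I, Pow(11, Rational(1, 2)))), -1)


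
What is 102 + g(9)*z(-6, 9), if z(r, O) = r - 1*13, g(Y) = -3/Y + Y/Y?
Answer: 268/3 ≈ 89.333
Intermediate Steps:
g(Y) = 1 - 3/Y (g(Y) = -3/Y + 1 = 1 - 3/Y)
z(r, O) = -13 + r (z(r, O) = r - 13 = -13 + r)
102 + g(9)*z(-6, 9) = 102 + ((-3 + 9)/9)*(-13 - 6) = 102 + ((⅑)*6)*(-19) = 102 + (⅔)*(-19) = 102 - 38/3 = 268/3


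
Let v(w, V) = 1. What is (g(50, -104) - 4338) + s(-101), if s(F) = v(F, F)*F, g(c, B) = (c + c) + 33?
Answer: -4306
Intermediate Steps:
g(c, B) = 33 + 2*c (g(c, B) = 2*c + 33 = 33 + 2*c)
s(F) = F (s(F) = 1*F = F)
(g(50, -104) - 4338) + s(-101) = ((33 + 2*50) - 4338) - 101 = ((33 + 100) - 4338) - 101 = (133 - 4338) - 101 = -4205 - 101 = -4306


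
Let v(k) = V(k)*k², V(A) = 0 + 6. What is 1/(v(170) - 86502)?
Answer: 1/86898 ≈ 1.1508e-5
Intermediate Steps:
V(A) = 6
v(k) = 6*k²
1/(v(170) - 86502) = 1/(6*170² - 86502) = 1/(6*28900 - 86502) = 1/(173400 - 86502) = 1/86898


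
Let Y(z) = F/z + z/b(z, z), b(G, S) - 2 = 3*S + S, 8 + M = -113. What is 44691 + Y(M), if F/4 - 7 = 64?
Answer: 2606346255/58322 ≈ 44689.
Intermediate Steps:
F = 284 (F = 28 + 4*64 = 28 + 256 = 284)
M = -121 (M = -8 - 113 = -121)
b(G, S) = 2 + 4*S (b(G, S) = 2 + (3*S + S) = 2 + 4*S)
Y(z) = 284/z + z/(2 + 4*z)
44691 + Y(M) = 44691 + (284/(-121) - 121/(2 + 4*(-121))) = 44691 + (284*(-1/121) - 121/(2 - 484)) = 44691 + (-284/121 - 121/(-482)) = 44691 + (-284/121 - 121*(-1/482)) = 44691 + (-284/121 + 121/482) = 44691 - 122247/58322 = 2606346255/58322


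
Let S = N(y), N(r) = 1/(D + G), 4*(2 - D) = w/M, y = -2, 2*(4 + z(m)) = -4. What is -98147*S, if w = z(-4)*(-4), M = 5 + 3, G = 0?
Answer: -392588/5 ≈ -78518.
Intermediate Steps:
z(m) = -6 (z(m) = -4 + (1/2)*(-4) = -4 - 2 = -6)
M = 8
w = 24 (w = -6*(-4) = 24)
D = 5/4 (D = 2 - 6/8 = 2 - 1/4*3 = 2 - 3/4 = 5/4 ≈ 1.2500)
N(r) = 4/5 (N(r) = 1/(5/4 + 0) = 1/(5/4) = 4/5)
S = 4/5 ≈ 0.80000
-98147*S = -98147*4/5 = -392588/5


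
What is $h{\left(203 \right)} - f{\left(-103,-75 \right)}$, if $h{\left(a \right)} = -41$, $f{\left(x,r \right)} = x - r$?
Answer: $-13$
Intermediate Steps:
$h{\left(203 \right)} - f{\left(-103,-75 \right)} = -41 - \left(-103 - -75\right) = -41 - \left(-103 + 75\right) = -41 - -28 = -41 + 28 = -13$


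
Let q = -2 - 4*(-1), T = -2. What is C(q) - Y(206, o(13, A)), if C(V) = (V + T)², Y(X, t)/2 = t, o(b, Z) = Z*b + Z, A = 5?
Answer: -140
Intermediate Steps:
o(b, Z) = Z + Z*b
Y(X, t) = 2*t
q = 2 (q = -2 + 4 = 2)
C(V) = (-2 + V)² (C(V) = (V - 2)² = (-2 + V)²)
C(q) - Y(206, o(13, A)) = (-2 + 2)² - 2*5*(1 + 13) = 0² - 2*5*14 = 0 - 2*70 = 0 - 1*140 = 0 - 140 = -140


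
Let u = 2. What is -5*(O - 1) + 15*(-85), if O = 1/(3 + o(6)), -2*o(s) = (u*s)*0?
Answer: -3815/3 ≈ -1271.7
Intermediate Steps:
o(s) = 0 (o(s) = -2*s*0/2 = -½*0 = 0)
O = ⅓ (O = 1/(3 + 0) = 1/3 = ⅓ ≈ 0.33333)
-5*(O - 1) + 15*(-85) = -5*(⅓ - 1) + 15*(-85) = -5*(-⅔) - 1275 = 10/3 - 1275 = -3815/3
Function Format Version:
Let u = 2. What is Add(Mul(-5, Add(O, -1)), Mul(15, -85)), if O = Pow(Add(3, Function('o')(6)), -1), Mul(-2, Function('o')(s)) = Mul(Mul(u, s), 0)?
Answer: Rational(-3815, 3) ≈ -1271.7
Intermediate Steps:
Function('o')(s) = 0 (Function('o')(s) = Mul(Rational(-1, 2), Mul(Mul(2, s), 0)) = Mul(Rational(-1, 2), 0) = 0)
O = Rational(1, 3) (O = Pow(Add(3, 0), -1) = Pow(3, -1) = Rational(1, 3) ≈ 0.33333)
Add(Mul(-5, Add(O, -1)), Mul(15, -85)) = Add(Mul(-5, Add(Rational(1, 3), -1)), Mul(15, -85)) = Add(Mul(-5, Rational(-2, 3)), -1275) = Add(Rational(10, 3), -1275) = Rational(-3815, 3)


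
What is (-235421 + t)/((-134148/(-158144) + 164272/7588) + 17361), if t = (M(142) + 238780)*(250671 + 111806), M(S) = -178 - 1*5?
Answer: 926629816010945088/186251239007 ≈ 4.9752e+6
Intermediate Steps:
M(S) = -183 (M(S) = -178 - 5 = -183)
t = 86485924769 (t = (-183 + 238780)*(250671 + 111806) = 238597*362477 = 86485924769)
(-235421 + t)/((-134148/(-158144) + 164272/7588) + 17361) = (-235421 + 86485924769)/((-134148/(-158144) + 164272/7588) + 17361) = 86485689348/((-134148*(-1/158144) + 164272*(1/7588)) + 17361) = 86485689348/((4791/5648 + 41068/1897) + 17361) = 86485689348/(241040591/10714256 + 17361) = 86485689348/(186251239007/10714256) = 86485689348*(10714256/186251239007) = 926629816010945088/186251239007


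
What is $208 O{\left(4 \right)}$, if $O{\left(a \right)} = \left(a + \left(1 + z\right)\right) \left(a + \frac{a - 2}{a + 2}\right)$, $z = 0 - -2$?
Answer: $\frac{18928}{3} \approx 6309.3$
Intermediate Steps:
$z = 2$ ($z = 0 + 2 = 2$)
$O{\left(a \right)} = \left(3 + a\right) \left(a + \frac{-2 + a}{2 + a}\right)$ ($O{\left(a \right)} = \left(a + \left(1 + 2\right)\right) \left(a + \frac{a - 2}{a + 2}\right) = \left(a + 3\right) \left(a + \frac{-2 + a}{2 + a}\right) = \left(3 + a\right) \left(a + \frac{-2 + a}{2 + a}\right)$)
$208 O{\left(4 \right)} = 208 \frac{-6 + 4^{3} + 6 \cdot 4^{2} + 7 \cdot 4}{2 + 4} = 208 \frac{-6 + 64 + 6 \cdot 16 + 28}{6} = 208 \frac{-6 + 64 + 96 + 28}{6} = 208 \cdot \frac{1}{6} \cdot 182 = 208 \cdot \frac{91}{3} = \frac{18928}{3}$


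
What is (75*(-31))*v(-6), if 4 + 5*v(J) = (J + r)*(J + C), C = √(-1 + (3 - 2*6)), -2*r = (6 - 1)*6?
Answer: -56730 + 9765*I*√10 ≈ -56730.0 + 30880.0*I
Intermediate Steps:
r = -15 (r = -(6 - 1)*6/2 = -5*6/2 = -½*30 = -15)
C = I*√10 (C = √(-1 + (3 - 12)) = √(-1 - 9) = √(-10) = I*√10 ≈ 3.1623*I)
v(J) = -⅘ + (-15 + J)*(J + I*√10)/5 (v(J) = -⅘ + ((J - 15)*(J + I*√10))/5 = -⅘ + ((-15 + J)*(J + I*√10))/5 = -⅘ + (-15 + J)*(J + I*√10)/5)
(75*(-31))*v(-6) = (75*(-31))*(-⅘ - 3*(-6) + (⅕)*(-6)² - 3*I*√10 + (⅕)*I*(-6)*√10) = -2325*(-⅘ + 18 + (⅕)*36 - 3*I*√10 - 6*I*√10/5) = -2325*(-⅘ + 18 + 36/5 - 3*I*√10 - 6*I*√10/5) = -2325*(122/5 - 21*I*√10/5) = -56730 + 9765*I*√10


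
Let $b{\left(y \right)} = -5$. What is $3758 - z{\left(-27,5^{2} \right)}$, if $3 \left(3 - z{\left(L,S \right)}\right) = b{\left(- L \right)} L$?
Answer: $3800$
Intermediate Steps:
$z{\left(L,S \right)} = 3 + \frac{5 L}{3}$ ($z{\left(L,S \right)} = 3 - \frac{\left(-5\right) L}{3} = 3 + \frac{5 L}{3}$)
$3758 - z{\left(-27,5^{2} \right)} = 3758 - \left(3 + \frac{5}{3} \left(-27\right)\right) = 3758 - \left(3 - 45\right) = 3758 - -42 = 3758 + 42 = 3800$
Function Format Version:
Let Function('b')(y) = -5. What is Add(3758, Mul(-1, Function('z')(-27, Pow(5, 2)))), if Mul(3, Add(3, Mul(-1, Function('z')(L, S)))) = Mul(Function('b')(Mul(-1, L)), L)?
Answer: 3800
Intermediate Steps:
Function('z')(L, S) = Add(3, Mul(Rational(5, 3), L)) (Function('z')(L, S) = Add(3, Mul(Rational(-1, 3), Mul(-5, L))) = Add(3, Mul(Rational(5, 3), L)))
Add(3758, Mul(-1, Function('z')(-27, Pow(5, 2)))) = Add(3758, Mul(-1, Add(3, Mul(Rational(5, 3), -27)))) = Add(3758, Mul(-1, Add(3, -45))) = Add(3758, Mul(-1, -42)) = Add(3758, 42) = 3800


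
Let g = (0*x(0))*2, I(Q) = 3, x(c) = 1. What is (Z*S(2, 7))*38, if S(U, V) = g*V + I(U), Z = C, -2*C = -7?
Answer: 399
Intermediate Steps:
C = 7/2 (C = -½*(-7) = 7/2 ≈ 3.5000)
Z = 7/2 ≈ 3.5000
g = 0 (g = (0*1)*2 = 0*2 = 0)
S(U, V) = 3 (S(U, V) = 0*V + 3 = 0 + 3 = 3)
(Z*S(2, 7))*38 = ((7/2)*3)*38 = (21/2)*38 = 399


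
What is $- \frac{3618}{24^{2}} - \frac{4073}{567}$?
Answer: $- \frac{244303}{18144} \approx -13.465$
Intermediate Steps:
$- \frac{3618}{24^{2}} - \frac{4073}{567} = - \frac{3618}{576} - \frac{4073}{567} = \left(-3618\right) \frac{1}{576} - \frac{4073}{567} = - \frac{201}{32} - \frac{4073}{567} = - \frac{244303}{18144}$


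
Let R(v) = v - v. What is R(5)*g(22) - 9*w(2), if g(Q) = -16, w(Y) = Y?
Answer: -18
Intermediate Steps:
R(v) = 0
R(5)*g(22) - 9*w(2) = 0*(-16) - 9*2 = 0 - 18 = -18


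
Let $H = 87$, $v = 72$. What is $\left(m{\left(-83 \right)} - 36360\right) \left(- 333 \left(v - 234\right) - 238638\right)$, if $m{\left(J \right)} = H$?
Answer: $6699332916$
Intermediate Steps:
$m{\left(J \right)} = 87$
$\left(m{\left(-83 \right)} - 36360\right) \left(- 333 \left(v - 234\right) - 238638\right) = \left(87 - 36360\right) \left(- 333 \left(72 - 234\right) - 238638\right) = - 36273 \left(\left(-333\right) \left(-162\right) - 238638\right) = - 36273 \left(53946 - 238638\right) = \left(-36273\right) \left(-184692\right) = 6699332916$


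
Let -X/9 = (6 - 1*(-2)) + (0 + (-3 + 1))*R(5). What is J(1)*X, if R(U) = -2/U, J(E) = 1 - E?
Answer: 0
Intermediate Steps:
X = -396/5 (X = -9*((6 - 1*(-2)) + (0 + (-3 + 1))*(-2/5)) = -9*((6 + 2) + (0 - 2)*(-2*⅕)) = -9*(8 - 2*(-⅖)) = -9*(8 + ⅘) = -9*44/5 = -396/5 ≈ -79.200)
J(1)*X = (1 - 1*1)*(-396/5) = (1 - 1)*(-396/5) = 0*(-396/5) = 0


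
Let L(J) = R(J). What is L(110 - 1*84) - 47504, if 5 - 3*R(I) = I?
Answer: -47511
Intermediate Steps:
R(I) = 5/3 - I/3
L(J) = 5/3 - J/3
L(110 - 1*84) - 47504 = (5/3 - (110 - 1*84)/3) - 47504 = (5/3 - (110 - 84)/3) - 47504 = (5/3 - 1/3*26) - 47504 = (5/3 - 26/3) - 47504 = -7 - 47504 = -47511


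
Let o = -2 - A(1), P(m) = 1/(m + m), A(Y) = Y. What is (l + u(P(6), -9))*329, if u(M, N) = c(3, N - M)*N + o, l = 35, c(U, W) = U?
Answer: 1645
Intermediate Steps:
P(m) = 1/(2*m)
o = -3 (o = -2 - 1*1 = -2 - 1 = -3)
u(M, N) = -3 + 3*N (u(M, N) = 3*N - 3 = -3 + 3*N)
(l + u(P(6), -9))*329 = (35 + (-3 + 3*(-9)))*329 = (35 + (-3 - 27))*329 = (35 - 30)*329 = 5*329 = 1645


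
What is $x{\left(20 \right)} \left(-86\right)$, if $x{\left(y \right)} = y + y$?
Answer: $-3440$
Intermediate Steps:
$x{\left(y \right)} = 2 y$
$x{\left(20 \right)} \left(-86\right) = 2 \cdot 20 \left(-86\right) = 40 \left(-86\right) = -3440$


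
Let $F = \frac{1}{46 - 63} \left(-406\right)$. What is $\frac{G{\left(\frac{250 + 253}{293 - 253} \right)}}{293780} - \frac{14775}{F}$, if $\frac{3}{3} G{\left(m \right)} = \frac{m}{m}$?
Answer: $- \frac{36895095547}{59637340} \approx -618.66$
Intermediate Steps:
$F = \frac{406}{17}$ ($F = \frac{1}{-17} \left(-406\right) = \left(- \frac{1}{17}\right) \left(-406\right) = \frac{406}{17} \approx 23.882$)
$G{\left(m \right)} = 1$ ($G{\left(m \right)} = \frac{m}{m} = 1$)
$\frac{G{\left(\frac{250 + 253}{293 - 253} \right)}}{293780} - \frac{14775}{F} = 1 \cdot \frac{1}{293780} - \frac{14775}{\frac{406}{17}} = 1 \cdot \frac{1}{293780} - \frac{251175}{406} = \frac{1}{293780} - \frac{251175}{406} = - \frac{36895095547}{59637340}$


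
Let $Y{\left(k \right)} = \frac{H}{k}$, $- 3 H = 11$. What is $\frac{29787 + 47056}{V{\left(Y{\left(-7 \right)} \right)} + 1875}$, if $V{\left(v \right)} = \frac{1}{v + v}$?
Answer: $\frac{1690546}{41271} \approx 40.962$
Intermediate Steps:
$H = - \frac{11}{3}$ ($H = \left(- \frac{1}{3}\right) 11 = - \frac{11}{3} \approx -3.6667$)
$Y{\left(k \right)} = - \frac{11}{3 k}$
$V{\left(v \right)} = \frac{1}{2 v}$
$\frac{29787 + 47056}{V{\left(Y{\left(-7 \right)} \right)} + 1875} = \frac{29787 + 47056}{\frac{1}{2 \left(- \frac{11}{3 \left(-7\right)}\right)} + 1875} = \frac{76843}{\frac{1}{2 \left(\left(- \frac{11}{3}\right) \left(- \frac{1}{7}\right)\right)} + 1875} = \frac{76843}{\frac{1}{2 \cdot \frac{11}{21}} + 1875} = \frac{76843}{\frac{1}{2} \cdot \frac{21}{11} + 1875} = \frac{76843}{\frac{21}{22} + 1875} = \frac{76843}{\frac{41271}{22}} = 76843 \cdot \frac{22}{41271} = \frac{1690546}{41271}$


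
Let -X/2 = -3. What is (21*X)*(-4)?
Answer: -504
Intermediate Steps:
X = 6 (X = -2*(-3) = 6)
(21*X)*(-4) = (21*6)*(-4) = 126*(-4) = -504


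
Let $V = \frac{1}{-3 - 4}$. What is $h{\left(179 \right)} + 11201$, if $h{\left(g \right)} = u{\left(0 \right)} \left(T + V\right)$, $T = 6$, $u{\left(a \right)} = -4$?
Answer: $\frac{78243}{7} \approx 11178.0$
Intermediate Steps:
$V = - \frac{1}{7}$ ($V = \frac{1}{-7} = - \frac{1}{7} \approx -0.14286$)
$h{\left(g \right)} = - \frac{164}{7}$ ($h{\left(g \right)} = - 4 \left(6 - \frac{1}{7}\right) = \left(-4\right) \frac{41}{7} = - \frac{164}{7}$)
$h{\left(179 \right)} + 11201 = - \frac{164}{7} + 11201 = \frac{78243}{7}$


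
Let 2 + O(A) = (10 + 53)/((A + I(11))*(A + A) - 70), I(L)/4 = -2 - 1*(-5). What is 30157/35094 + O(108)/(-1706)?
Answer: 665869432289/773824454700 ≈ 0.86049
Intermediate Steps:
I(L) = 12 (I(L) = 4*(-2 - 1*(-5)) = 4*(-2 + 5) = 4*3 = 12)
O(A) = -2 + 63/(-70 + 2*A*(12 + A)) (O(A) = -2 + (10 + 53)/((A + 12)*(A + A) - 70) = -2 + 63/((12 + A)*(2*A) - 70) = -2 + 63/(2*A*(12 + A) - 70) = -2 + 63/(-70 + 2*A*(12 + A)))
30157/35094 + O(108)/(-1706) = 30157/35094 + ((203 - 48*108 - 4*108**2)/(2*(-35 + 108**2 + 12*108)))/(-1706) = 30157*(1/35094) + ((203 - 5184 - 4*11664)/(2*(-35 + 11664 + 1296)))*(-1/1706) = 30157/35094 + ((1/2)*(203 - 5184 - 46656)/12925)*(-1/1706) = 30157/35094 + ((1/2)*(1/12925)*(-51637))*(-1/1706) = 30157/35094 - 51637/25850*(-1/1706) = 30157/35094 + 51637/44100100 = 665869432289/773824454700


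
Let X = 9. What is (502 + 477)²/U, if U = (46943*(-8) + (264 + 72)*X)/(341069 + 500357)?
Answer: -403228588433/186260 ≈ -2.1649e+6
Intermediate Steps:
U = -186260/420713 (U = (46943*(-8) + (264 + 72)*9)/(341069 + 500357) = (-375544 + 336*9)/841426 = (-375544 + 3024)*(1/841426) = -372520*1/841426 = -186260/420713 ≈ -0.44272)
(502 + 477)²/U = (502 + 477)²/(-186260/420713) = 979²*(-420713/186260) = 958441*(-420713/186260) = -403228588433/186260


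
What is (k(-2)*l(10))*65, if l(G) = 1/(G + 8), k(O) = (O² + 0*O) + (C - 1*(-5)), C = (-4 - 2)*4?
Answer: -325/6 ≈ -54.167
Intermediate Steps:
C = -24 (C = -6*4 = -24)
k(O) = -19 + O² (k(O) = (O² + 0*O) + (-24 - 1*(-5)) = (O² + 0) + (-24 + 5) = O² - 19 = -19 + O²)
l(G) = 1/(8 + G)
(k(-2)*l(10))*65 = ((-19 + (-2)²)/(8 + 10))*65 = ((-19 + 4)/18)*65 = -15*1/18*65 = -⅚*65 = -325/6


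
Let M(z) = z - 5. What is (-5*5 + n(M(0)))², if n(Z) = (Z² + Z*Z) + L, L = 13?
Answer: 1444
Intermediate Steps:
M(z) = -5 + z
n(Z) = 13 + 2*Z² (n(Z) = (Z² + Z*Z) + 13 = (Z² + Z²) + 13 = 2*Z² + 13 = 13 + 2*Z²)
(-5*5 + n(M(0)))² = (-5*5 + (13 + 2*(-5 + 0)²))² = (-25 + (13 + 2*(-5)²))² = (-25 + (13 + 2*25))² = (-25 + (13 + 50))² = (-25 + 63)² = 38² = 1444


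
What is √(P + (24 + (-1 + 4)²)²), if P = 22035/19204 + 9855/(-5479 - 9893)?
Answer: √18315083616975474/4100054 ≈ 33.008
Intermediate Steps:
P = 2075925/4100054 (P = 22035*(1/19204) + 9855/(-15372) = 22035/19204 + 9855*(-1/15372) = 22035/19204 - 1095/1708 = 2075925/4100054 ≈ 0.50632)
√(P + (24 + (-1 + 4)²)²) = √(2075925/4100054 + (24 + (-1 + 4)²)²) = √(2075925/4100054 + (24 + 3²)²) = √(2075925/4100054 + (24 + 9)²) = √(2075925/4100054 + 33²) = √(2075925/4100054 + 1089) = √(4467034731/4100054) = √18315083616975474/4100054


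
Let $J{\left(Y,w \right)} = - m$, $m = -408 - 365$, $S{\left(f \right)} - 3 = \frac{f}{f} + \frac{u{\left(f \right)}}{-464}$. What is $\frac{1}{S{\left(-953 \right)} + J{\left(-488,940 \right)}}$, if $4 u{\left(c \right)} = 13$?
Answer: $\frac{1856}{1442099} \approx 0.001287$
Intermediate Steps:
$u{\left(c \right)} = \frac{13}{4}$ ($u{\left(c \right)} = \frac{1}{4} \cdot 13 = \frac{13}{4}$)
$S{\left(f \right)} = \frac{7411}{1856}$ ($S{\left(f \right)} = 3 + \left(\frac{f}{f} + \frac{13}{4 \left(-464\right)}\right) = 3 + \left(1 + \frac{13}{4} \left(- \frac{1}{464}\right)\right) = 3 + \left(1 - \frac{13}{1856}\right) = 3 + \frac{1843}{1856} = \frac{7411}{1856}$)
$m = -773$ ($m = -408 - 365 = -773$)
$J{\left(Y,w \right)} = 773$ ($J{\left(Y,w \right)} = \left(-1\right) \left(-773\right) = 773$)
$\frac{1}{S{\left(-953 \right)} + J{\left(-488,940 \right)}} = \frac{1}{\frac{7411}{1856} + 773} = \frac{1}{\frac{1442099}{1856}} = \frac{1856}{1442099}$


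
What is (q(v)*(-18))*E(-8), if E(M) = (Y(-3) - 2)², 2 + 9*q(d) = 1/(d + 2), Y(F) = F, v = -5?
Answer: 350/3 ≈ 116.67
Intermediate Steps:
q(d) = -2/9 + 1/(9*(2 + d)) (q(d) = -2/9 + 1/(9*(d + 2)) = -2/9 + 1/(9*(2 + d)))
E(M) = 25 (E(M) = (-3 - 2)² = (-5)² = 25)
(q(v)*(-18))*E(-8) = (((-3 - 2*(-5))/(9*(2 - 5)))*(-18))*25 = (((⅑)*(-3 + 10)/(-3))*(-18))*25 = (((⅑)*(-⅓)*7)*(-18))*25 = -7/27*(-18)*25 = (14/3)*25 = 350/3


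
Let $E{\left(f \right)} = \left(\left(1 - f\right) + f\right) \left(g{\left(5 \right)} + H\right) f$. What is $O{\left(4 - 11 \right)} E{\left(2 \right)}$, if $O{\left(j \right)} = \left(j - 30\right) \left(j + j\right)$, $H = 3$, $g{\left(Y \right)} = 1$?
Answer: $4144$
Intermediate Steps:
$O{\left(j \right)} = 2 j \left(-30 + j\right)$ ($O{\left(j \right)} = \left(-30 + j\right) 2 j = 2 j \left(-30 + j\right)$)
$E{\left(f \right)} = 4 f$ ($E{\left(f \right)} = \left(\left(1 - f\right) + f\right) \left(1 + 3\right) f = 1 \cdot 4 f = 4 f$)
$O{\left(4 - 11 \right)} E{\left(2 \right)} = 2 \left(4 - 11\right) \left(-30 + \left(4 - 11\right)\right) 4 \cdot 2 = 2 \left(-7\right) \left(-30 - 7\right) 8 = 2 \left(-7\right) \left(-37\right) 8 = 518 \cdot 8 = 4144$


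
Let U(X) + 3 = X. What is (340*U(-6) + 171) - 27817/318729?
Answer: -920835898/318729 ≈ -2889.1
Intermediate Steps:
U(X) = -3 + X
(340*U(-6) + 171) - 27817/318729 = (340*(-3 - 6) + 171) - 27817/318729 = (340*(-9) + 171) - 27817/318729 = (-3060 + 171) - 1*27817/318729 = -2889 - 27817/318729 = -920835898/318729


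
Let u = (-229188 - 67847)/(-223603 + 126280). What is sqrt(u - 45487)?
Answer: I*sqrt(430813326669918)/97323 ≈ 213.27*I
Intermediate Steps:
u = 297035/97323 (u = -297035/(-97323) = -297035*(-1/97323) = 297035/97323 ≈ 3.0521)
sqrt(u - 45487) = sqrt(297035/97323 - 45487) = sqrt(-4426634266/97323) = I*sqrt(430813326669918)/97323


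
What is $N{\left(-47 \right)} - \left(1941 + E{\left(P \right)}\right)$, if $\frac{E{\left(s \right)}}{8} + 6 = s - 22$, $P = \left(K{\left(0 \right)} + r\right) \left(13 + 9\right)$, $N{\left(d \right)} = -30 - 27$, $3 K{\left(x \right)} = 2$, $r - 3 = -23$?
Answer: $\frac{4886}{3} \approx 1628.7$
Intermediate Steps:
$r = -20$ ($r = 3 - 23 = -20$)
$K{\left(x \right)} = \frac{2}{3}$ ($K{\left(x \right)} = \frac{1}{3} \cdot 2 = \frac{2}{3}$)
$N{\left(d \right)} = -57$
$P = - \frac{1276}{3}$ ($P = \left(\frac{2}{3} - 20\right) \left(13 + 9\right) = \left(- \frac{58}{3}\right) 22 = - \frac{1276}{3} \approx -425.33$)
$E{\left(s \right)} = -224 + 8 s$ ($E{\left(s \right)} = -48 + 8 \left(s - 22\right) = -48 + 8 \left(-22 + s\right) = -48 + \left(-176 + 8 s\right) = -224 + 8 s$)
$N{\left(-47 \right)} - \left(1941 + E{\left(P \right)}\right) = -57 - \left(1941 + \left(-224 + 8 \left(- \frac{1276}{3}\right)\right)\right) = -57 - \left(1941 - \frac{10880}{3}\right) = -57 - - \frac{5057}{3} = -57 + \frac{5057}{3} = \frac{4886}{3}$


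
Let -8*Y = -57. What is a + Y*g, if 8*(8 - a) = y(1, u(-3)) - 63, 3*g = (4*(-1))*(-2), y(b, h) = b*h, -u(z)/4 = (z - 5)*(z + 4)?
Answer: 247/8 ≈ 30.875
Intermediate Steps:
u(z) = -4*(-5 + z)*(4 + z) (u(z) = -4*(z - 5)*(z + 4) = -4*(-5 + z)*(4 + z))
Y = 57/8 (Y = -⅛*(-57) = 57/8 ≈ 7.1250)
g = 8/3 (g = ((4*(-1))*(-2))/3 = (-4*(-2))/3 = (⅓)*8 = 8/3 ≈ 2.6667)
a = 95/8 (a = 8 - (1*(80 - 4*(-3)² + 4*(-3)) - 63)/8 = 8 - (1*(80 - 4*9 - 12) - 63)/8 = 8 - (1*(80 - 36 - 12) - 63)/8 = 8 - (1*32 - 63)/8 = 8 - (32 - 63)/8 = 8 - ⅛*(-31) = 8 + 31/8 = 95/8 ≈ 11.875)
a + Y*g = 95/8 + (57/8)*(8/3) = 95/8 + 19 = 247/8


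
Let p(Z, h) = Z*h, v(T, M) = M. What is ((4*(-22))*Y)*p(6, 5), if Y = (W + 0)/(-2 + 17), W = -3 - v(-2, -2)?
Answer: 176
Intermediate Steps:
W = -1 (W = -3 - 1*(-2) = -3 + 2 = -1)
Y = -1/15 (Y = (-1 + 0)/(-2 + 17) = -1/15 ≈ -0.066667)
((4*(-22))*Y)*p(6, 5) = ((4*(-22))*(-1/15))*(6*5) = -88*(-1/15)*30 = (88/15)*30 = 176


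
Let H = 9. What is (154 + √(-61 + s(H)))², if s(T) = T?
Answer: 23664 + 616*I*√13 ≈ 23664.0 + 2221.0*I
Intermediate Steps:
(154 + √(-61 + s(H)))² = (154 + √(-61 + 9))² = (154 + √(-52))² = (154 + 2*I*√13)²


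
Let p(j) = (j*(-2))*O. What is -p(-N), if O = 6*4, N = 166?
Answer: -7968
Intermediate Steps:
O = 24
p(j) = -48*j (p(j) = (j*(-2))*24 = -2*j*24 = -48*j)
-p(-N) = -(-48)*(-1*166) = -(-48)*(-166) = -1*7968 = -7968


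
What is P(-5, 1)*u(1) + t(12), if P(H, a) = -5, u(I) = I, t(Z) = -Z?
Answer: -17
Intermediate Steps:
P(-5, 1)*u(1) + t(12) = -5*1 - 1*12 = -5 - 12 = -17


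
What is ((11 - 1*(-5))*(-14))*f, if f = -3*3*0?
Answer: 0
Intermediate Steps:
f = 0 (f = -9*0 = 0)
((11 - 1*(-5))*(-14))*f = ((11 - 1*(-5))*(-14))*0 = ((11 + 5)*(-14))*0 = (16*(-14))*0 = -224*0 = 0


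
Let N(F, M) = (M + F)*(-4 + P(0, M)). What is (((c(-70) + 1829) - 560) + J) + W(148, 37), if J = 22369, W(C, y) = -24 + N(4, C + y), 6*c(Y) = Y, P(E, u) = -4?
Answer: 66271/3 ≈ 22090.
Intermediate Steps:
c(Y) = Y/6
N(F, M) = -8*F - 8*M (N(F, M) = (M + F)*(-4 - 4) = (F + M)*(-8) = -8*F - 8*M)
W(C, y) = -56 - 8*C - 8*y (W(C, y) = -24 + (-8*4 - 8*(C + y)) = -24 + (-32 + (-8*C - 8*y)) = -24 + (-32 - 8*C - 8*y) = -56 - 8*C - 8*y)
(((c(-70) + 1829) - 560) + J) + W(148, 37) = ((((⅙)*(-70) + 1829) - 560) + 22369) + (-56 - 8*148 - 8*37) = (((-35/3 + 1829) - 560) + 22369) + (-56 - 1184 - 296) = ((5452/3 - 560) + 22369) - 1536 = (3772/3 + 22369) - 1536 = 70879/3 - 1536 = 66271/3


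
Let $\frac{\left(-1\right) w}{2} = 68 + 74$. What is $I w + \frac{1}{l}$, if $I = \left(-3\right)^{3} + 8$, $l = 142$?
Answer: $\frac{766233}{142} \approx 5396.0$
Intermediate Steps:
$I = -19$ ($I = -27 + 8 = -19$)
$w = -284$ ($w = - 2 \left(68 + 74\right) = \left(-2\right) 142 = -284$)
$I w + \frac{1}{l} = \left(-19\right) \left(-284\right) + \frac{1}{142} = 5396 + \frac{1}{142} = \frac{766233}{142}$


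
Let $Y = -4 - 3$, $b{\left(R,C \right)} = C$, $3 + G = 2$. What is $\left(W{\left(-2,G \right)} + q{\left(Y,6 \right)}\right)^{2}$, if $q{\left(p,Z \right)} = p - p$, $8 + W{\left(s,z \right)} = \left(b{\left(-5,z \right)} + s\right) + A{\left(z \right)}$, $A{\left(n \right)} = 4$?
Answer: $49$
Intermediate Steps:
$G = -1$ ($G = -3 + 2 = -1$)
$W{\left(s,z \right)} = -4 + s + z$ ($W{\left(s,z \right)} = -8 + \left(\left(z + s\right) + 4\right) = -8 + \left(\left(s + z\right) + 4\right) = -8 + \left(4 + s + z\right) = -4 + s + z$)
$Y = -7$
$q{\left(p,Z \right)} = 0$
$\left(W{\left(-2,G \right)} + q{\left(Y,6 \right)}\right)^{2} = \left(\left(-4 - 2 - 1\right) + 0\right)^{2} = \left(-7 + 0\right)^{2} = \left(-7\right)^{2} = 49$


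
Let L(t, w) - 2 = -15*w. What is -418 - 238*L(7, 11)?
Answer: 38376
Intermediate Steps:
L(t, w) = 2 - 15*w
-418 - 238*L(7, 11) = -418 - 238*(2 - 15*11) = -418 - 238*(2 - 165) = -418 - 238*(-163) = -418 + 38794 = 38376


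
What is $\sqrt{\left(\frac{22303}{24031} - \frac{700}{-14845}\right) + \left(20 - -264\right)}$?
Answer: $\frac{\sqrt{1450678653505579897}}{71348039} \approx 16.881$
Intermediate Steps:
$\sqrt{\left(\frac{22303}{24031} - \frac{700}{-14845}\right) + \left(20 - -264\right)} = \sqrt{\left(22303 \cdot \frac{1}{24031} - - \frac{140}{2969}\right) + \left(20 + 264\right)} = \sqrt{\left(\frac{22303}{24031} + \frac{140}{2969}\right) + 284} = \sqrt{\frac{69581947}{71348039} + 284} = \sqrt{\frac{20332425023}{71348039}} = \frac{\sqrt{1450678653505579897}}{71348039}$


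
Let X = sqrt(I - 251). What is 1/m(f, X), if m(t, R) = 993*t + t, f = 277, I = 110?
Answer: 1/275338 ≈ 3.6319e-6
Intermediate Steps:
X = I*sqrt(141) (X = sqrt(110 - 251) = sqrt(-141) = I*sqrt(141) ≈ 11.874*I)
m(t, R) = 994*t
1/m(f, X) = 1/(994*277) = 1/275338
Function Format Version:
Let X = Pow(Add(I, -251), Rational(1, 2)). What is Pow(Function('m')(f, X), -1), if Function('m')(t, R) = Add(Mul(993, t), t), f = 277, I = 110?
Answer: Rational(1, 275338) ≈ 3.6319e-6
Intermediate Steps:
X = Mul(I, Pow(141, Rational(1, 2))) (X = Pow(Add(110, -251), Rational(1, 2)) = Pow(-141, Rational(1, 2)) = Mul(I, Pow(141, Rational(1, 2))) ≈ Mul(11.874, I))
Function('m')(t, R) = Mul(994, t)
Pow(Function('m')(f, X), -1) = Pow(Mul(994, 277), -1) = Pow(275338, -1) = Rational(1, 275338)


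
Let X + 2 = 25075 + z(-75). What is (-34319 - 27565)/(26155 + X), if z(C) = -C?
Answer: -20628/17101 ≈ -1.2062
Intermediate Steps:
X = 25148 (X = -2 + (25075 - 1*(-75)) = -2 + (25075 + 75) = -2 + 25150 = 25148)
(-34319 - 27565)/(26155 + X) = (-34319 - 27565)/(26155 + 25148) = -61884/51303 = -61884*1/51303 = -20628/17101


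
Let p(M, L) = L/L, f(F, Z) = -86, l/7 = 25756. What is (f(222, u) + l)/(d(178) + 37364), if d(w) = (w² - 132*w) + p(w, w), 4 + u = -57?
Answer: 180206/45553 ≈ 3.9560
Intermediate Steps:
u = -61 (u = -4 - 57 = -61)
l = 180292 (l = 7*25756 = 180292)
p(M, L) = 1
d(w) = 1 + w² - 132*w (d(w) = (w² - 132*w) + 1 = 1 + w² - 132*w)
(f(222, u) + l)/(d(178) + 37364) = (-86 + 180292)/((1 + 178² - 132*178) + 37364) = 180206/((1 + 31684 - 23496) + 37364) = 180206/(8189 + 37364) = 180206/45553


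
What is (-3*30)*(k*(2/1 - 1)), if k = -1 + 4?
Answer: -270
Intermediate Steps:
k = 3
(-3*30)*(k*(2/1 - 1)) = (-3*30)*(3*(2/1 - 1)) = -270*(2*1 - 1) = -270*(2 - 1) = -270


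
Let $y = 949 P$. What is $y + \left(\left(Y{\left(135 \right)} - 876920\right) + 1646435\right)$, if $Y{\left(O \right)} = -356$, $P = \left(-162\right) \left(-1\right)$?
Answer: $922897$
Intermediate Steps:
$P = 162$
$y = 153738$ ($y = 949 \cdot 162 = 153738$)
$y + \left(\left(Y{\left(135 \right)} - 876920\right) + 1646435\right) = 153738 + \left(\left(-356 - 876920\right) + 1646435\right) = 153738 + \left(-877276 + 1646435\right) = 153738 + 769159 = 922897$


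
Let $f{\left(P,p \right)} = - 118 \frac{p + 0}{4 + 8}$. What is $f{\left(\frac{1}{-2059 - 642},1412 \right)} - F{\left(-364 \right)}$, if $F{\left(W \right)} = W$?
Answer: $- \frac{40562}{3} \approx -13521.0$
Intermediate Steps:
$f{\left(P,p \right)} = - \frac{59 p}{6}$ ($f{\left(P,p \right)} = - 118 \frac{p}{12} = - \frac{59 p}{6}$)
$f{\left(\frac{1}{-2059 - 642},1412 \right)} - F{\left(-364 \right)} = \left(- \frac{59}{6}\right) 1412 - -364 = - \frac{41654}{3} + 364 = - \frac{40562}{3}$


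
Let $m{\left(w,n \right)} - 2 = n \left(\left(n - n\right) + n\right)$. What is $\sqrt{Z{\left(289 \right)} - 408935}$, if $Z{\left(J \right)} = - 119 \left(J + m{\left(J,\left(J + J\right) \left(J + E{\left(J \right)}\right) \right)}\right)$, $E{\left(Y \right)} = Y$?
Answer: $2 i \sqrt{3320460652807} \approx 3.6444 \cdot 10^{6} i$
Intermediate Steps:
$m{\left(w,n \right)} = 2 + n^{2}$ ($m{\left(w,n \right)} = 2 + n \left(\left(n - n\right) + n\right) = 2 + n \left(0 + n\right) = 2 + n n = 2 + n^{2}$)
$Z{\left(J \right)} = -238 - 1904 J^{4} - 119 J$ ($Z{\left(J \right)} = - 119 \left(J + \left(2 + \left(\left(J + J\right) \left(J + J\right)\right)^{2}\right)\right) = - 119 \left(J + \left(2 + \left(2 J 2 J\right)^{2}\right)\right) = - 119 \left(J + \left(2 + \left(4 J^{2}\right)^{2}\right)\right) = - 119 \left(J + \left(2 + 16 J^{4}\right)\right) = - 119 \left(2 + J + 16 J^{4}\right) = -238 - 1904 J^{4} - 119 J$)
$\sqrt{Z{\left(289 \right)} - 408935} = \sqrt{\left(-238 - 1904 \cdot 289^{4} - 34391\right) - 408935} = \sqrt{\left(-238 - 13281842167664 - 34391\right) - 408935} = \sqrt{-13281842202293 - 408935} = \sqrt{-13281842611228} = 2 i \sqrt{3320460652807}$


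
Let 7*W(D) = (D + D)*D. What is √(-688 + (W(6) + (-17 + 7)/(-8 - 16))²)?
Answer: I*√4046327/84 ≈ 23.947*I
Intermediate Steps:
W(D) = 2*D²/7 (W(D) = ((D + D)*D)/7 = ((2*D)*D)/7 = (2*D²)/7 = 2*D²/7)
√(-688 + (W(6) + (-17 + 7)/(-8 - 16))²) = √(-688 + ((2/7)*6² + (-17 + 7)/(-8 - 16))²) = √(-688 + ((2/7)*36 - 10/(-24))²) = √(-688 + (72/7 - 10*(-1/24))²) = √(-688 + (72/7 + 5/12)²) = √(-688 + (899/84)²) = √(-688 + 808201/7056) = √(-4046327/7056) = I*√4046327/84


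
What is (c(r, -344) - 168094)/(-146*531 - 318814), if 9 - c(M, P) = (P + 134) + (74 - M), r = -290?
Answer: 168239/396340 ≈ 0.42448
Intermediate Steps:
c(M, P) = -199 + M - P (c(M, P) = 9 - ((P + 134) + (74 - M)) = 9 - ((134 + P) + (74 - M)) = 9 - (208 + P - M) = 9 + (-208 + M - P) = -199 + M - P)
(c(r, -344) - 168094)/(-146*531 - 318814) = ((-199 - 290 - 1*(-344)) - 168094)/(-146*531 - 318814) = ((-199 - 290 + 344) - 168094)/(-77526 - 318814) = (-145 - 168094)/(-396340) = -168239*(-1/396340) = 168239/396340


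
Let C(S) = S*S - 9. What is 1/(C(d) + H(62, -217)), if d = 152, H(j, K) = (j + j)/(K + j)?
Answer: 5/115471 ≈ 4.3301e-5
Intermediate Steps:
H(j, K) = 2*j/(K + j) (H(j, K) = (2*j)/(K + j) = 2*j/(K + j))
C(S) = -9 + S² (C(S) = S² - 9 = -9 + S²)
1/(C(d) + H(62, -217)) = 1/((-9 + 152²) + 2*62/(-217 + 62)) = 1/((-9 + 23104) + 2*62/(-155)) = 1/(23095 + 2*62*(-1/155)) = 1/(23095 - ⅘) = 1/(115471/5) = 5/115471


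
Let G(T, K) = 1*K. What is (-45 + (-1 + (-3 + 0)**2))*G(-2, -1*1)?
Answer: 37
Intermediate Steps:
G(T, K) = K
(-45 + (-1 + (-3 + 0)**2))*G(-2, -1*1) = (-45 + (-1 + (-3 + 0)**2))*(-1*1) = (-45 + (-1 + (-3)**2))*(-1) = (-45 + (-1 + 9))*(-1) = (-45 + 8)*(-1) = -37*(-1) = 37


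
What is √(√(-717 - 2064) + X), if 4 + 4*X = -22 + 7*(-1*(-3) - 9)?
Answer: √(-17 + 3*I*√309) ≈ 4.3822 + 6.017*I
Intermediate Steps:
X = -17 (X = -1 + (-22 + 7*(-1*(-3) - 9))/4 = -1 + (-22 + 7*(3 - 9))/4 = -1 + (-22 + 7*(-6))/4 = -1 + (-22 - 42)/4 = -1 + (¼)*(-64) = -1 - 16 = -17)
√(√(-717 - 2064) + X) = √(√(-717 - 2064) - 17) = √(√(-2781) - 17) = √(3*I*√309 - 17) = √(-17 + 3*I*√309)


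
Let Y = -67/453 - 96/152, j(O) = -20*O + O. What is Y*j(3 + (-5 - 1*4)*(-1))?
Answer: 26836/151 ≈ 177.72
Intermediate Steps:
j(O) = -19*O
Y = -6709/8607 (Y = -67*1/453 - 96*1/152 = -67/453 - 12/19 = -6709/8607 ≈ -0.77948)
Y*j(3 + (-5 - 1*4)*(-1)) = -(-6709)*(3 + (-5 - 1*4)*(-1))/453 = -(-6709)*(3 + (-5 - 4)*(-1))/453 = -(-6709)*(3 - 9*(-1))/453 = -(-6709)*(3 + 9)/453 = -(-6709)*12/453 = -6709/8607*(-228) = 26836/151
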